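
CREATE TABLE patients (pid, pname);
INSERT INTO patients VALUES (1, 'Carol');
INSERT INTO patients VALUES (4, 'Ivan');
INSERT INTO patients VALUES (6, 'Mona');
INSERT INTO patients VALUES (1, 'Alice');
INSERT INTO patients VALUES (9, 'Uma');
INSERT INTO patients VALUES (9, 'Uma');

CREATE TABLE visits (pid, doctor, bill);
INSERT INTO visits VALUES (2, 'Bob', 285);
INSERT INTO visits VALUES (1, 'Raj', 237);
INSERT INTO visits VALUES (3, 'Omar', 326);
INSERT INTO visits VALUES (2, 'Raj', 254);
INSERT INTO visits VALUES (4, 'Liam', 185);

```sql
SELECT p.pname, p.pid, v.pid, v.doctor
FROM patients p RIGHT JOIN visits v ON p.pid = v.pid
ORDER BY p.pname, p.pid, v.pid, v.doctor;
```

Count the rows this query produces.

6

RIGHT JOIN keeps every row from `visits`; unmatched rows get NULL for `patients`'s columns.
Matching on p.pid = v.pid.
- p row (pid=1): matches 1 v row(s) → 1 output row(s).
- p row (pid=4): matches 1 v row(s) → 1 output row(s).
- p row (pid=6): no match.
- p row (pid=1): matches 1 v row(s) → 1 output row(s).
- p row (pid=9): no match.
- p row (pid=9): no match.
- 3 row(s) from v found no p partner → padded with NULL.
Total: 3 matched + 3 padded = 6 rows.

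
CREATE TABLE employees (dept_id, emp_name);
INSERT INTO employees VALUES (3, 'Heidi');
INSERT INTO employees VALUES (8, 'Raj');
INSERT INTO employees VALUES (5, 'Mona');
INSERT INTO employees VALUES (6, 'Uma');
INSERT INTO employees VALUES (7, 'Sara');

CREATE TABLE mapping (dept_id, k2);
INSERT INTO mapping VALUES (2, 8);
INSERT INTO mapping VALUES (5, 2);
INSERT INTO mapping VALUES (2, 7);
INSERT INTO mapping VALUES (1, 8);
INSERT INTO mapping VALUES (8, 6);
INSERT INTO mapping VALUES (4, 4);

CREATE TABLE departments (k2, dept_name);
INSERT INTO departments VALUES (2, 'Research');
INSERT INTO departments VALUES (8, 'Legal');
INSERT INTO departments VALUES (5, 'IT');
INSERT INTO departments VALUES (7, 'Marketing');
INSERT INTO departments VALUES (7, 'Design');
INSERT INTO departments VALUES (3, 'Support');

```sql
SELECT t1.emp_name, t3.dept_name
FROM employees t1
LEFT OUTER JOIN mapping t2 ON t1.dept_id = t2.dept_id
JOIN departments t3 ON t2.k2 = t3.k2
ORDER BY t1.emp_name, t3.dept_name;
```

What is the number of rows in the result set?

Step 1 — t1 LEFT JOIN t2 on dept_id → 5 row(s).
Then INNER JOIN `departments t3` on k2: keep only rows whose t2.k2 appears in t3.
Result: 1 row(s).

1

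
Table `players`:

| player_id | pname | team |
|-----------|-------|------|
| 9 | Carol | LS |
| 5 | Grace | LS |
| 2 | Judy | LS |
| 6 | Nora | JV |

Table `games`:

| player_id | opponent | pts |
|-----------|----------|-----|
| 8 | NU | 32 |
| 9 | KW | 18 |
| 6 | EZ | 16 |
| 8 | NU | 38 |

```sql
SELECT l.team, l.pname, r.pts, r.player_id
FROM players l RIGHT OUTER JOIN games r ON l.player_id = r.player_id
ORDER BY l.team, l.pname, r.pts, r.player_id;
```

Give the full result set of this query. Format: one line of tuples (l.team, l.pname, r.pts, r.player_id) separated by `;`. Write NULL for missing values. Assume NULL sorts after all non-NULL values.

RIGHT JOIN keeps every row from `games`; unmatched rows get NULL for `players`'s columns.
Matching on l.player_id = r.player_id.
- player_id=9: 1 matching r row(s), so 1 row(s) emitted.
- player_id=5: no matching r row.
- player_id=2: no matching r row.
- player_id=6: 1 matching r row(s), so 1 row(s) emitted.
- plus 2 unmatched r row(s), each kept with NULL l columns.
After projecting and ordering:
l.team | l.pname | r.pts | r.player_id
JV | Nora | 16 | 6
LS | Carol | 18 | 9
NULL | NULL | 32 | 8
NULL | NULL | 38 | 8

(JV, Nora, 16, 6); (LS, Carol, 18, 9); (NULL, NULL, 32, 8); (NULL, NULL, 38, 8)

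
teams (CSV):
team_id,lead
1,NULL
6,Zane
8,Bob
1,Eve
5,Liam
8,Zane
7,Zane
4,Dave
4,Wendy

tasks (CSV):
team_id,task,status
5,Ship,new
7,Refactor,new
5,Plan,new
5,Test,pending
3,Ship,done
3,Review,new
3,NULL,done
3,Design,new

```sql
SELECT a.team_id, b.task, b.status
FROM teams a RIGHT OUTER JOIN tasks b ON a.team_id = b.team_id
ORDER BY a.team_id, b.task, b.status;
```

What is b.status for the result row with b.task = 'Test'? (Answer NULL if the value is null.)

RIGHT JOIN keeps every row from `tasks`; unmatched rows get NULL for `teams`'s columns.
Matching on a.team_id = b.team_id.
- a[0] team_id=1 → no match.
- a[1] team_id=6 → no match.
- a[2] team_id=8 → no match.
- a[3] team_id=1 → no match.
- a[4] team_id=5 → 3 match(es) in b → 3 row(s).
- a[5] team_id=8 → no match.
- a[6] team_id=7 → 1 match(es) in b → 1 row(s).
- a[7] team_id=4 → no match.
- a[8] team_id=4 → no match.
- 4 b row(s) had no a match → kept, a columns NULL.

pending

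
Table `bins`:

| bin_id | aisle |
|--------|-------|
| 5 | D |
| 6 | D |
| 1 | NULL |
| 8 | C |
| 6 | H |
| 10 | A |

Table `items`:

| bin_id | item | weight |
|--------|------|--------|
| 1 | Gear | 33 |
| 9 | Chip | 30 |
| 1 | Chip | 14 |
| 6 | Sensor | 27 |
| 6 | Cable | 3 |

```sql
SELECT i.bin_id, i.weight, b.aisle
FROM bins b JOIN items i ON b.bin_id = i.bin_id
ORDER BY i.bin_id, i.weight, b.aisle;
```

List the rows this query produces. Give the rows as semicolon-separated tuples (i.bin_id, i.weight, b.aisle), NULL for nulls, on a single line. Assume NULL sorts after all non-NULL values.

INNER JOIN keeps only pairs where the ON condition holds.
Matching on b.bin_id = i.bin_id.
Matched pairs: 6.

(1, 14, NULL); (1, 33, NULL); (6, 3, D); (6, 3, H); (6, 27, D); (6, 27, H)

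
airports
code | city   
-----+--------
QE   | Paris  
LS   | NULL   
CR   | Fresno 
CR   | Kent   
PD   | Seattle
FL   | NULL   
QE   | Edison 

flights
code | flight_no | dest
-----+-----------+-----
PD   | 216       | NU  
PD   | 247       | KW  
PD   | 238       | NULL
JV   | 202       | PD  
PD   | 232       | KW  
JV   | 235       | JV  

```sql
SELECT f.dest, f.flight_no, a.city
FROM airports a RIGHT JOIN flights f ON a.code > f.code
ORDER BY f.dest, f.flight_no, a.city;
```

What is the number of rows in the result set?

16

RIGHT JOIN keeps every row from `flights`; unmatched rows get NULL for `airports`'s columns.
Matching on a.code > f.code.
Matched pairs: 16; unmatched f rows kept: 0.
Total: 16 rows.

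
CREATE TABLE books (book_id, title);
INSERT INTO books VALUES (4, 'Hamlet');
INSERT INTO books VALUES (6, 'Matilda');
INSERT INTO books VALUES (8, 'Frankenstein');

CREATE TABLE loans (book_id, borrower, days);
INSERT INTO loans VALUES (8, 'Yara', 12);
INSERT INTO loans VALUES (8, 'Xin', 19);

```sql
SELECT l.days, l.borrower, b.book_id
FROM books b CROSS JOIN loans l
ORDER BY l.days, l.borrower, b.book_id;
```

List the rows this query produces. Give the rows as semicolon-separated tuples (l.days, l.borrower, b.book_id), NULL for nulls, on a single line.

(12, Yara, 4); (12, Yara, 6); (12, Yara, 8); (19, Xin, 4); (19, Xin, 6); (19, Xin, 8)

CROSS JOIN pairs every row of `books` with every row of `loans`: 3 × 2 = 6 rows.
After projecting and ordering:
l.days | l.borrower | b.book_id
12 | Yara | 4
12 | Yara | 6
12 | Yara | 8
19 | Xin | 4
19 | Xin | 6
19 | Xin | 8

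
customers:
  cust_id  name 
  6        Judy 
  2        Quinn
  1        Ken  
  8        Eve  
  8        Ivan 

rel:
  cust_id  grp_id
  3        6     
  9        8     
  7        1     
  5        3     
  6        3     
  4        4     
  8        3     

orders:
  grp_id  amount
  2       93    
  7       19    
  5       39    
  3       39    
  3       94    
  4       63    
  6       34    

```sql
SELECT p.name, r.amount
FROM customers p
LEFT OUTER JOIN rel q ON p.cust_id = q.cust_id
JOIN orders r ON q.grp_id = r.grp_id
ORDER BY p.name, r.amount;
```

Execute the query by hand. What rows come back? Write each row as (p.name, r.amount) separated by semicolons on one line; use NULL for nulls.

(Eve, 39); (Eve, 94); (Ivan, 39); (Ivan, 94); (Judy, 39); (Judy, 94)

Step 1 — p LEFT JOIN q on cust_id → 5 row(s).
Then INNER JOIN `orders r` on grp_id: keep only rows whose q.grp_id appears in r.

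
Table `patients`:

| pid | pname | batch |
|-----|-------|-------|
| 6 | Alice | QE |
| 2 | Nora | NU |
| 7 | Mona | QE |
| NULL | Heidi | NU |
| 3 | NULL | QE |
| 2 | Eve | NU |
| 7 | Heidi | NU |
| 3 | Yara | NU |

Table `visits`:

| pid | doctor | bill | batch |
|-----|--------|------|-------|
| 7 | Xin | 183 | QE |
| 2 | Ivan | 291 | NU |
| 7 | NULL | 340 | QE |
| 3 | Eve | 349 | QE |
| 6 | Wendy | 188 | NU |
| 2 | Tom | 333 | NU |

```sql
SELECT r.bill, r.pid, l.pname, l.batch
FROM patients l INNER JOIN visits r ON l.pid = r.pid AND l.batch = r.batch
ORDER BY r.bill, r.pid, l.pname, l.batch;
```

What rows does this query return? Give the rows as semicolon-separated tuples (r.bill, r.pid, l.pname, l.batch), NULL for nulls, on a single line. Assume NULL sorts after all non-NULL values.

INNER JOIN keeps only pairs where the ON condition holds.
Matching on l.pid = r.pid AND l.batch = r.batch. A NULL in a compared column never satisfies the condition.
- l (pid=6, batch=QE) has no partner → excluded.
- l (pid=2, batch=NU) pairs with 2 row(s) of r.
- l (pid=7, batch=QE) pairs with 2 row(s) of r.
- l (pid=NULL, batch=NU) has no partner → excluded.
- l (pid=3, batch=QE) pairs with 1 row(s) of r.
- l (pid=2, batch=NU) pairs with 2 row(s) of r.
- l (pid=7, batch=NU) has no partner → excluded.
- l (pid=3, batch=NU) has no partner → excluded.
After projecting and ordering:
r.bill | r.pid | l.pname | l.batch
183 | 7 | Mona | QE
291 | 2 | Eve | NU
291 | 2 | Nora | NU
333 | 2 | Eve | NU
333 | 2 | Nora | NU
340 | 7 | Mona | QE
349 | 3 | NULL | QE

(183, 7, Mona, QE); (291, 2, Eve, NU); (291, 2, Nora, NU); (333, 2, Eve, NU); (333, 2, Nora, NU); (340, 7, Mona, QE); (349, 3, NULL, QE)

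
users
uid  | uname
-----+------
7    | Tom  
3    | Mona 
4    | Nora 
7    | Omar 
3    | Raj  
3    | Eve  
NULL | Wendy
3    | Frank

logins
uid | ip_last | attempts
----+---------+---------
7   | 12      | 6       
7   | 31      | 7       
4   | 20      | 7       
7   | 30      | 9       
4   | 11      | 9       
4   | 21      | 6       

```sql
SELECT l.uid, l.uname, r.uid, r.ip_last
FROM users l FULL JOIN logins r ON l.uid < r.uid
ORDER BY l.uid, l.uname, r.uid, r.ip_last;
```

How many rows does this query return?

FULL OUTER JOIN keeps every row from both sides; unmatched rows get NULL for the other side's columns.
Matching on l.uid < r.uid. A NULL in a compared column never satisfies the condition.
Matched pairs: 27; unmatched l rows kept: 3; unmatched r rows kept: 0.
Total: 27 matched + 3 padded = 30 rows.

30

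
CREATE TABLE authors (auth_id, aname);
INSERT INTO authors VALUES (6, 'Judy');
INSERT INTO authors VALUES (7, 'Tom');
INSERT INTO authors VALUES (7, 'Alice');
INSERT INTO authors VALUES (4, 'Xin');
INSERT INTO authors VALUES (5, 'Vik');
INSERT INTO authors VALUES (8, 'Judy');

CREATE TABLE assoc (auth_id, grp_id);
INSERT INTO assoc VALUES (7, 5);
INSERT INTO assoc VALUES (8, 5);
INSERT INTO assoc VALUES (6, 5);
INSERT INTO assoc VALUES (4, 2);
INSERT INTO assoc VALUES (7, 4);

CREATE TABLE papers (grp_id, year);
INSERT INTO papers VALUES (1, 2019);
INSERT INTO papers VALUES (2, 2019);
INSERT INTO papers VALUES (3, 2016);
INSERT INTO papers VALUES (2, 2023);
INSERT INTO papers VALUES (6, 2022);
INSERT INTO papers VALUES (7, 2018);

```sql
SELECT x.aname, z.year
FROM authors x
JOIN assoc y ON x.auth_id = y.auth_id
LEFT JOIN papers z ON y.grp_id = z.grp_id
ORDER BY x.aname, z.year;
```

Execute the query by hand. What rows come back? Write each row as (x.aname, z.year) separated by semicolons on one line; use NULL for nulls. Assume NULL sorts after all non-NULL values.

(Alice, NULL); (Alice, NULL); (Judy, NULL); (Judy, NULL); (Tom, NULL); (Tom, NULL); (Xin, 2019); (Xin, 2023)

Evaluate left to right. First `authors x INNER JOIN assoc y` on auth_id: 7 row(s).
Then LEFT JOIN `papers z` on grp_id: each of those 7 rows is kept; rows whose y.grp_id has no match in z get NULL for z's columns.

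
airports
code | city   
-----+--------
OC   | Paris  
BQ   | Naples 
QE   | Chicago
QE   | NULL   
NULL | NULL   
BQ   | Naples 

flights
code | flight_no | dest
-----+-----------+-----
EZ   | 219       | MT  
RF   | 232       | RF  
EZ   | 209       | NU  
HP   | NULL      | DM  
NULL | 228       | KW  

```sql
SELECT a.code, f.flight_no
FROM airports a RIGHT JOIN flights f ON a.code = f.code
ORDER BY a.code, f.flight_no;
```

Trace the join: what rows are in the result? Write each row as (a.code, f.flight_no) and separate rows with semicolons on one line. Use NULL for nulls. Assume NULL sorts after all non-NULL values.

(NULL, 209); (NULL, 219); (NULL, 228); (NULL, 232); (NULL, NULL)

RIGHT JOIN keeps every row from `flights`; unmatched rows get NULL for `airports`'s columns.
Matching on a.code = f.code. A NULL in a compared column never satisfies the condition.
- a row (code=OC): no match.
- a row (code=BQ): no match.
- a row (code=QE): no match.
- a row (code=QE): no match.
- a row (code=NULL): no match.
- a row (code=BQ): no match.
- 5 row(s) from f found no a partner → padded with NULL.
After projecting and ordering:
a.code | f.flight_no
NULL | 209
NULL | 219
NULL | 228
NULL | 232
NULL | NULL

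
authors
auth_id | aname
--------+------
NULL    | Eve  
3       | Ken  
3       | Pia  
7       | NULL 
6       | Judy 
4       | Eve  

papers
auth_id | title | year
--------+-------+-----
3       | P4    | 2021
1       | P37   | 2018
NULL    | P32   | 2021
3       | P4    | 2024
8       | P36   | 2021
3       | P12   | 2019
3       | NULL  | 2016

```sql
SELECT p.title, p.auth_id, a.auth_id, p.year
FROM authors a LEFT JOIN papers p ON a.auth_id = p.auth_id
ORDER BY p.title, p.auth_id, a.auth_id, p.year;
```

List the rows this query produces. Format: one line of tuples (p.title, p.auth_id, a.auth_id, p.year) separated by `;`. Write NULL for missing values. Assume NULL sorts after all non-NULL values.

(P12, 3, 3, 2019); (P12, 3, 3, 2019); (P4, 3, 3, 2021); (P4, 3, 3, 2021); (P4, 3, 3, 2024); (P4, 3, 3, 2024); (NULL, 3, 3, 2016); (NULL, 3, 3, 2016); (NULL, NULL, 4, NULL); (NULL, NULL, 6, NULL); (NULL, NULL, 7, NULL); (NULL, NULL, NULL, NULL)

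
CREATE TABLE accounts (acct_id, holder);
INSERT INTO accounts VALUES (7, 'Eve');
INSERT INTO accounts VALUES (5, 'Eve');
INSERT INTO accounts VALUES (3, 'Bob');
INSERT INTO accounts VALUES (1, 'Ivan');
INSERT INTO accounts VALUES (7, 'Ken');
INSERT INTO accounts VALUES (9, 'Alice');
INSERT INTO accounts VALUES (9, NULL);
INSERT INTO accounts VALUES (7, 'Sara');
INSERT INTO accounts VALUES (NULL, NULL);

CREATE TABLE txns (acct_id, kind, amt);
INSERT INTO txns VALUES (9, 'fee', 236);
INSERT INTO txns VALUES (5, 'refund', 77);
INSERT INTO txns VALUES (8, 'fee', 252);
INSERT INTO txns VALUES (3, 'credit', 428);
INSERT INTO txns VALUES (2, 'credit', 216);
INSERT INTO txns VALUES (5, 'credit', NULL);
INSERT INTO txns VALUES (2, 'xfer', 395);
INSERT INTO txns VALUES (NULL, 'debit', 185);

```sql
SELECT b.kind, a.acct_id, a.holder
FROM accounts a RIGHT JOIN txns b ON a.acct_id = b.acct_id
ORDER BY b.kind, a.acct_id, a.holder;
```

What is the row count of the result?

RIGHT JOIN keeps every row from `txns`; unmatched rows get NULL for `accounts`'s columns.
Matching on a.acct_id = b.acct_id. A NULL in a compared column never satisfies the condition.
Matched pairs: 5; unmatched b rows kept: 4.
Total: 5 matched + 4 padded = 9 rows.

9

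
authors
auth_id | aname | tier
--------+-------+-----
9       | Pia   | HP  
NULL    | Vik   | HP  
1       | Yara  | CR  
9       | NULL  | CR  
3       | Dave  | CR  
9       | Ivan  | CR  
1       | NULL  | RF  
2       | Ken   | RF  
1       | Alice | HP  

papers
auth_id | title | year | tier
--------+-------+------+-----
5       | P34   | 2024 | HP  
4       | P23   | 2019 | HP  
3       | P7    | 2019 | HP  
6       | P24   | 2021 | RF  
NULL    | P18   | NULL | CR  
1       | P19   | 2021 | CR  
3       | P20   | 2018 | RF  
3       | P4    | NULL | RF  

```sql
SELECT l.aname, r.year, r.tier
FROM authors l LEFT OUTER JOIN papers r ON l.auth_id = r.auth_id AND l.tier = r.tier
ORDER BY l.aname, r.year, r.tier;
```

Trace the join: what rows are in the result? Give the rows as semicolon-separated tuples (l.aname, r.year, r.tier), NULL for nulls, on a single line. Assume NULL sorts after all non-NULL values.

LEFT JOIN keeps every row from `authors`; unmatched rows get NULL for `papers`'s columns.
Matching on l.auth_id = r.auth_id AND l.tier = r.tier. A NULL in a compared column never satisfies the condition.
- auth_id=9, tier=HP: no r row matches, row kept with r columns NULL.
- auth_id=NULL, tier=HP: no r row matches, row kept with r columns NULL.
- auth_id=1, tier=CR: 1 matching r row(s), so 1 row(s) emitted.
- auth_id=9, tier=CR: no r row matches, row kept with r columns NULL.
- auth_id=3, tier=CR: no r row matches, row kept with r columns NULL.
- auth_id=9, tier=CR: no r row matches, row kept with r columns NULL.
- auth_id=1, tier=RF: no r row matches, row kept with r columns NULL.
- auth_id=2, tier=RF: no r row matches, row kept with r columns NULL.
- auth_id=1, tier=HP: no r row matches, row kept with r columns NULL.
After projecting and ordering:
l.aname | r.year | r.tier
Alice | NULL | NULL
Dave | NULL | NULL
Ivan | NULL | NULL
Ken | NULL | NULL
Pia | NULL | NULL
Vik | NULL | NULL
Yara | 2021 | CR
NULL | NULL | NULL
NULL | NULL | NULL

(Alice, NULL, NULL); (Dave, NULL, NULL); (Ivan, NULL, NULL); (Ken, NULL, NULL); (Pia, NULL, NULL); (Vik, NULL, NULL); (Yara, 2021, CR); (NULL, NULL, NULL); (NULL, NULL, NULL)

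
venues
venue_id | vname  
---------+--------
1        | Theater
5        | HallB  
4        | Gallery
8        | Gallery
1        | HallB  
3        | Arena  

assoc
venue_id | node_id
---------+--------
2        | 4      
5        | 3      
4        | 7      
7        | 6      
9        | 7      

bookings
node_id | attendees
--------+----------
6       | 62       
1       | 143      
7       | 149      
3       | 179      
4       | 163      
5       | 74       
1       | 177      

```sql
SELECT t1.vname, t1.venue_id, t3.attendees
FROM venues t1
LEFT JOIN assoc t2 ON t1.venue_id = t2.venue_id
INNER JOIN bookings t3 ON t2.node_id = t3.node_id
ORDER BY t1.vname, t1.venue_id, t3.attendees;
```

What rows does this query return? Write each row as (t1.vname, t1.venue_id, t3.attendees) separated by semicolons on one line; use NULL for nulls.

(Gallery, 4, 149); (HallB, 5, 179)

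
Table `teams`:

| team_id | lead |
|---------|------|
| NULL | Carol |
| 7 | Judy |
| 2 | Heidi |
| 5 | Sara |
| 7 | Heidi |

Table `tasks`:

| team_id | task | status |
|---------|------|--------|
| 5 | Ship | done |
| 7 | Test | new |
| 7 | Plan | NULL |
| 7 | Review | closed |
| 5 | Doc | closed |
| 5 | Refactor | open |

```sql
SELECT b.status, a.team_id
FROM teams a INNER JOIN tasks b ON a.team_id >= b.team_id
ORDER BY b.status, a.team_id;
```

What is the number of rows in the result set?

INNER JOIN keeps only pairs where the ON condition holds.
Matching on a.team_id >= b.team_id. A NULL in a compared column never satisfies the condition.
- a[0] team_id=NULL → no match; dropped.
- a[1] team_id=7 → 6 match(es) in b → 6 row(s).
- a[2] team_id=2 → no match; dropped.
- a[3] team_id=5 → 3 match(es) in b → 3 row(s).
- a[4] team_id=7 → 6 match(es) in b → 6 row(s).
Total: 15 rows.

15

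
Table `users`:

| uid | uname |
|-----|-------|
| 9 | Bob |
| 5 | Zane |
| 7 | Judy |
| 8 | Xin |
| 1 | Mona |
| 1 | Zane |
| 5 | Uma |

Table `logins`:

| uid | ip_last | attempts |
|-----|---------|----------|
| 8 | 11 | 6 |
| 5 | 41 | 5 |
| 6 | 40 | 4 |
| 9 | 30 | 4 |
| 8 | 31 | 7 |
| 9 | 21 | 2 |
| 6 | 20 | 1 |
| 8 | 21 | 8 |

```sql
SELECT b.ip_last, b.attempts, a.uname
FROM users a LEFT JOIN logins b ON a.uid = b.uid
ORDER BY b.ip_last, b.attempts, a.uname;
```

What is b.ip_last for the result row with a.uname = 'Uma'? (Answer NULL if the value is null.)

LEFT JOIN keeps every row from `users`; unmatched rows get NULL for `logins`'s columns.
Matching on a.uid = b.uid.
- a[0] uid=9 → 2 match(es) in b → 2 row(s).
- a[1] uid=5 → 1 match(es) in b → 1 row(s).
- a[2] uid=7 → no match; kept with NULLs on the b side.
- a[3] uid=8 → 3 match(es) in b → 3 row(s).
- a[4] uid=1 → no match; kept with NULLs on the b side.
- a[5] uid=1 → no match; kept with NULLs on the b side.
- a[6] uid=5 → 1 match(es) in b → 1 row(s).

41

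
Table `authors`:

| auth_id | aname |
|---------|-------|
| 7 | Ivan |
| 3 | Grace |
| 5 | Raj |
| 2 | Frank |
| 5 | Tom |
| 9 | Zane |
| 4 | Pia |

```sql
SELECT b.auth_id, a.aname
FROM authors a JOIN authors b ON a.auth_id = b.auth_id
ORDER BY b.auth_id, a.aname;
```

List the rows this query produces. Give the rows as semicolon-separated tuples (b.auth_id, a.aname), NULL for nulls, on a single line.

(2, Frank); (3, Grace); (4, Pia); (5, Raj); (5, Raj); (5, Tom); (5, Tom); (7, Ivan); (9, Zane)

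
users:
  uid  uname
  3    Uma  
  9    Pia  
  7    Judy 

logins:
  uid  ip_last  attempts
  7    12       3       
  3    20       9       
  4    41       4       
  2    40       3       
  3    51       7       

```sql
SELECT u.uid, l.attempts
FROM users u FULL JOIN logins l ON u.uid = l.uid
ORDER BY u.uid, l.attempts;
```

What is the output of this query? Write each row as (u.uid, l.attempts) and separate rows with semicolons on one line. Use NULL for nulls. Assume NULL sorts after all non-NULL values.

(3, 7); (3, 9); (7, 3); (9, NULL); (NULL, 3); (NULL, 4)

FULL OUTER JOIN keeps every row from both sides; unmatched rows get NULL for the other side's columns.
Matching on u.uid = l.uid.
- uid=3: 2 matching l row(s), so 2 row(s) emitted.
- uid=9: no l row matches, row kept with l columns NULL.
- uid=7: 1 matching l row(s), so 1 row(s) emitted.
- plus 2 unmatched l row(s), each kept with NULL u columns.
After projecting and ordering:
u.uid | l.attempts
3 | 7
3 | 9
7 | 3
9 | NULL
NULL | 3
NULL | 4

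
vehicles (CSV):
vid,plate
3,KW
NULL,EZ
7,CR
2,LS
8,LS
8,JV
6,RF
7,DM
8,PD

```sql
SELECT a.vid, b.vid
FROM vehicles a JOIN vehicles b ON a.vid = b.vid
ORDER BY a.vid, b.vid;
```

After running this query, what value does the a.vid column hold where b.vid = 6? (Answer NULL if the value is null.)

INNER JOIN keeps only pairs where the ON condition holds.
Matching on a.vid = b.vid. A NULL in a compared column never satisfies the condition.
Matched pairs: 16.

6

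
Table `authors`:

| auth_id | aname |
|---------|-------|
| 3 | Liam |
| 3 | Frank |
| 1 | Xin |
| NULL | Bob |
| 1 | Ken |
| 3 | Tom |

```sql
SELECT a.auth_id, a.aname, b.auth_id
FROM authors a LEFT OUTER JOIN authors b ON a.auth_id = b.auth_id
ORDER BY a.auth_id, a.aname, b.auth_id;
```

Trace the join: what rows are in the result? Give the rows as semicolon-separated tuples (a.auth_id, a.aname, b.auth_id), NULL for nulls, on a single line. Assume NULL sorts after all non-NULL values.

(1, Ken, 1); (1, Ken, 1); (1, Xin, 1); (1, Xin, 1); (3, Frank, 3); (3, Frank, 3); (3, Frank, 3); (3, Liam, 3); (3, Liam, 3); (3, Liam, 3); (3, Tom, 3); (3, Tom, 3); (3, Tom, 3); (NULL, Bob, NULL)

LEFT JOIN keeps every row from `authors a`; unmatched rows get NULL for `authors b`'s columns.
Matching on a.auth_id = b.auth_id. A NULL in a compared column never satisfies the condition.
- a[0] auth_id=3 → 3 match(es) in b → 3 row(s).
- a[1] auth_id=3 → 3 match(es) in b → 3 row(s).
- a[2] auth_id=1 → 2 match(es) in b → 2 row(s).
- a[3] auth_id=NULL → no match; kept with NULLs on the b side.
- a[4] auth_id=1 → 2 match(es) in b → 2 row(s).
- a[5] auth_id=3 → 3 match(es) in b → 3 row(s).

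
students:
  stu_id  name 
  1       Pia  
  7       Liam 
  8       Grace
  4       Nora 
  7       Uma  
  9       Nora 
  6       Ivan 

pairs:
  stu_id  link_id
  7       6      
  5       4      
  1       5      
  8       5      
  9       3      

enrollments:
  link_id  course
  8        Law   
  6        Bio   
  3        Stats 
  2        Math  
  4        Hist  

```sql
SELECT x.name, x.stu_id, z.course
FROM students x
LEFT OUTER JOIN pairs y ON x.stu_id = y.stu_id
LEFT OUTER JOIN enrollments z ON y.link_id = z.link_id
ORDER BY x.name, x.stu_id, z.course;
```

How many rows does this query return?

Evaluate left to right. First `students x LEFT JOIN pairs y` on stu_id: 7 row(s).
Then LEFT JOIN `enrollments z` on link_id: each of those 7 rows is kept; rows whose y.link_id has no match in z get NULL for z's columns.
Result: 7 row(s).

7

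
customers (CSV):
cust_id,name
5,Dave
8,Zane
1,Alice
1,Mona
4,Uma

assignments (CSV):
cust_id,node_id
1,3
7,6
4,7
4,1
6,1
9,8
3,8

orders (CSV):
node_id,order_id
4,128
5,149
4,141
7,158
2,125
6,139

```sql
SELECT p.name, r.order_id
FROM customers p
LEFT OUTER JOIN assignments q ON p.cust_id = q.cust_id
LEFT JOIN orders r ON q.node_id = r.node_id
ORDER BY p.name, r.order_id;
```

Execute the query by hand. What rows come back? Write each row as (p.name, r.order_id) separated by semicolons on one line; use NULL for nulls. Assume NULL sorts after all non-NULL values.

(Alice, NULL); (Dave, NULL); (Mona, NULL); (Uma, 158); (Uma, NULL); (Zane, NULL)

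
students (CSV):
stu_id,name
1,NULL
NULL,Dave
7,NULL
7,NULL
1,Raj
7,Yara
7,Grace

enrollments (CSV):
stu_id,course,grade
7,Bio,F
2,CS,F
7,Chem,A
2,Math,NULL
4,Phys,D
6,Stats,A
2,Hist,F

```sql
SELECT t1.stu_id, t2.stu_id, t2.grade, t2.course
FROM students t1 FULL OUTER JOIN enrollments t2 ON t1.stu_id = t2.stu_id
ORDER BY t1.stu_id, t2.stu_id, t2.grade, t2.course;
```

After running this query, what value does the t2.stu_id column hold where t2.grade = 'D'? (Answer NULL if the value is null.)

FULL OUTER JOIN keeps every row from both sides; unmatched rows get NULL for the other side's columns.
Matching on t1.stu_id = t2.stu_id. A NULL in a compared column never satisfies the condition.
- t1 row (stu_id=1): no match → kept, t2 columns NULL.
- t1 row (stu_id=NULL): no match → kept, t2 columns NULL.
- t1 row (stu_id=7): matches 2 t2 row(s) → 2 output row(s).
- t1 row (stu_id=7): matches 2 t2 row(s) → 2 output row(s).
- t1 row (stu_id=1): no match → kept, t2 columns NULL.
- t1 row (stu_id=7): matches 2 t2 row(s) → 2 output row(s).
- t1 row (stu_id=7): matches 2 t2 row(s) → 2 output row(s).
- plus 5 unmatched t2 row(s), each kept with NULL t1 columns.

4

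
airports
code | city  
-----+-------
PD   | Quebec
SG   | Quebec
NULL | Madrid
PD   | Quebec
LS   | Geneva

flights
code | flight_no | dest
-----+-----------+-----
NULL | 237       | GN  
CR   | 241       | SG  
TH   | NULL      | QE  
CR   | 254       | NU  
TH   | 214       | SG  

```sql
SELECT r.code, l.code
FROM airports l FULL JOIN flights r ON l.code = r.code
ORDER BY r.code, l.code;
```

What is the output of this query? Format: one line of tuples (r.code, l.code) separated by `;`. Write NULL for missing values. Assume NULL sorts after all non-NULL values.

(CR, NULL); (CR, NULL); (TH, NULL); (TH, NULL); (NULL, LS); (NULL, PD); (NULL, PD); (NULL, SG); (NULL, NULL); (NULL, NULL)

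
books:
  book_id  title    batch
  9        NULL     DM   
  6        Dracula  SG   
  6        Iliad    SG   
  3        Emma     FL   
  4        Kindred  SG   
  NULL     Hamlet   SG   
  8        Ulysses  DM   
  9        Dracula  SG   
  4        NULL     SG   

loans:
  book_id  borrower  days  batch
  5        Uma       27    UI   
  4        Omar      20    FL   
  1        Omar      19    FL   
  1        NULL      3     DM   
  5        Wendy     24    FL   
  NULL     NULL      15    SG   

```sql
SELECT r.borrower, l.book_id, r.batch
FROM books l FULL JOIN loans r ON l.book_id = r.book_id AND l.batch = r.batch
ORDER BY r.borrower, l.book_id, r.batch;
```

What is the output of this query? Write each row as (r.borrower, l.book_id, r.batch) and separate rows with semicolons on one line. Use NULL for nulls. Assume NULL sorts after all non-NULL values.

(Omar, NULL, FL); (Omar, NULL, FL); (Uma, NULL, UI); (Wendy, NULL, FL); (NULL, 3, NULL); (NULL, 4, NULL); (NULL, 4, NULL); (NULL, 6, NULL); (NULL, 6, NULL); (NULL, 8, NULL); (NULL, 9, NULL); (NULL, 9, NULL); (NULL, NULL, DM); (NULL, NULL, SG); (NULL, NULL, NULL)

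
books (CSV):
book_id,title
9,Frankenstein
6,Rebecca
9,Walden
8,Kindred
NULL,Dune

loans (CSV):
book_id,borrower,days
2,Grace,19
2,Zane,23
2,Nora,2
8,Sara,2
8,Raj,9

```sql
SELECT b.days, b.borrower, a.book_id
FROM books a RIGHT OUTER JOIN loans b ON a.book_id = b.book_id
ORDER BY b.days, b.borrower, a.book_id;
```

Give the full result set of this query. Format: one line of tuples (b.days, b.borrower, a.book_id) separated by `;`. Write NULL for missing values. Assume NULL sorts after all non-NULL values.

(2, Nora, NULL); (2, Sara, 8); (9, Raj, 8); (19, Grace, NULL); (23, Zane, NULL)

RIGHT JOIN keeps every row from `loans`; unmatched rows get NULL for `books`'s columns.
Matching on a.book_id = b.book_id. A NULL in a compared column never satisfies the condition.
Matched pairs: 2; unmatched b rows kept: 3.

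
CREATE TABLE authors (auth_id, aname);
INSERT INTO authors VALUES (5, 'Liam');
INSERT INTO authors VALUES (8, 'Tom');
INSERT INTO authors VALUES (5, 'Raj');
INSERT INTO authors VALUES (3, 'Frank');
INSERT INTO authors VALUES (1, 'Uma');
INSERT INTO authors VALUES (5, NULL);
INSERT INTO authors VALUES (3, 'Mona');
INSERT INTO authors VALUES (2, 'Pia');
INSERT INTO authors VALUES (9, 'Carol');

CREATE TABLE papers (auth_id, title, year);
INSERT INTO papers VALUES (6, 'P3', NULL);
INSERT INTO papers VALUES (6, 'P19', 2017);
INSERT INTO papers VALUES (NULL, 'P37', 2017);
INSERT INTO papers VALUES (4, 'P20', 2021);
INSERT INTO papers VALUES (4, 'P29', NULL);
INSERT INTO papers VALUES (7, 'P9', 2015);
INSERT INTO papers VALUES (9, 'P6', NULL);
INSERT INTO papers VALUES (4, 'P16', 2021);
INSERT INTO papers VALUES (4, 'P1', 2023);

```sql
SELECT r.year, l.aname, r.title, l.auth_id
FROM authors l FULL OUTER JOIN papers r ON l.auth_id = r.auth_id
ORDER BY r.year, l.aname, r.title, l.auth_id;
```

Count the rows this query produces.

17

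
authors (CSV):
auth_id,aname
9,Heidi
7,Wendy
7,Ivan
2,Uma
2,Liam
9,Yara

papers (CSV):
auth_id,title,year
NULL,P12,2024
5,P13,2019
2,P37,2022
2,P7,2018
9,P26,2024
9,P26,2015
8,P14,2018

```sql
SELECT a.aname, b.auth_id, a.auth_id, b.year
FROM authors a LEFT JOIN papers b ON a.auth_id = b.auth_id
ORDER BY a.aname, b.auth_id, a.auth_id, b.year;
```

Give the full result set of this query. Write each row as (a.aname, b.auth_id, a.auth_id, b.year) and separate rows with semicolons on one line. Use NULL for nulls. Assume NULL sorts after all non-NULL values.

(Heidi, 9, 9, 2015); (Heidi, 9, 9, 2024); (Ivan, NULL, 7, NULL); (Liam, 2, 2, 2018); (Liam, 2, 2, 2022); (Uma, 2, 2, 2018); (Uma, 2, 2, 2022); (Wendy, NULL, 7, NULL); (Yara, 9, 9, 2015); (Yara, 9, 9, 2024)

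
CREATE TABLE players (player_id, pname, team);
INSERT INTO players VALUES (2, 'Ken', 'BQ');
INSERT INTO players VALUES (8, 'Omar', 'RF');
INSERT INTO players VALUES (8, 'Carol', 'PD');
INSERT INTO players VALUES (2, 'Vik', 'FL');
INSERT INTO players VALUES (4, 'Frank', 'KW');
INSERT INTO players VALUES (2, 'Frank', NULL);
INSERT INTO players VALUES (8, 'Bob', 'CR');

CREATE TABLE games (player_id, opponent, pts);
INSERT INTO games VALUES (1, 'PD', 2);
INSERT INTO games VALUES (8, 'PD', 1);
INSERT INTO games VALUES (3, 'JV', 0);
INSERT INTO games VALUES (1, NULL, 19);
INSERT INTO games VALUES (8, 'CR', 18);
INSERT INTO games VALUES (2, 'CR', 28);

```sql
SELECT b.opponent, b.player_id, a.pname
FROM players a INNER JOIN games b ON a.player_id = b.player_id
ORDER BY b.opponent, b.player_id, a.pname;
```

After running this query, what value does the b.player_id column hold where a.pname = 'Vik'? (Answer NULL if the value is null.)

2

INNER JOIN keeps only pairs where the ON condition holds.
Matching on a.player_id = b.player_id.
- a[0] player_id=2 → 1 match(es) in b → 1 row(s).
- a[1] player_id=8 → 2 match(es) in b → 2 row(s).
- a[2] player_id=8 → 2 match(es) in b → 2 row(s).
- a[3] player_id=2 → 1 match(es) in b → 1 row(s).
- a[4] player_id=4 → no match; dropped.
- a[5] player_id=2 → 1 match(es) in b → 1 row(s).
- a[6] player_id=8 → 2 match(es) in b → 2 row(s).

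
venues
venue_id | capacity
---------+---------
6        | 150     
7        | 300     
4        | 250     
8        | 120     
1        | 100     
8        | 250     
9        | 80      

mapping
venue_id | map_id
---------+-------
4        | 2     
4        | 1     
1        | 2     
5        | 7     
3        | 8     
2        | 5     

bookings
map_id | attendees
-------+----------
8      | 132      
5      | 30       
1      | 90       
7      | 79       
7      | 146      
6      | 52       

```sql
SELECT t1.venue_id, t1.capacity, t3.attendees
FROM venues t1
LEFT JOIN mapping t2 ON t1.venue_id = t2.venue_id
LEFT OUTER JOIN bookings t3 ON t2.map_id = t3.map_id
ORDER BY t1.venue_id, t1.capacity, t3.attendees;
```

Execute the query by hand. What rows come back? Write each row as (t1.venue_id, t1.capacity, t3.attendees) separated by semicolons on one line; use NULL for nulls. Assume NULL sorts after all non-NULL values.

Joins associate left-to-right: venues LEFT JOIN mapping on venue_id gives 8 intermediate row(s).
Then LEFT JOIN `bookings t3` on map_id: each of those 8 rows is kept; rows whose t2.map_id has no match in t3 get NULL for t3's columns.

(1, 100, NULL); (4, 250, 90); (4, 250, NULL); (6, 150, NULL); (7, 300, NULL); (8, 120, NULL); (8, 250, NULL); (9, 80, NULL)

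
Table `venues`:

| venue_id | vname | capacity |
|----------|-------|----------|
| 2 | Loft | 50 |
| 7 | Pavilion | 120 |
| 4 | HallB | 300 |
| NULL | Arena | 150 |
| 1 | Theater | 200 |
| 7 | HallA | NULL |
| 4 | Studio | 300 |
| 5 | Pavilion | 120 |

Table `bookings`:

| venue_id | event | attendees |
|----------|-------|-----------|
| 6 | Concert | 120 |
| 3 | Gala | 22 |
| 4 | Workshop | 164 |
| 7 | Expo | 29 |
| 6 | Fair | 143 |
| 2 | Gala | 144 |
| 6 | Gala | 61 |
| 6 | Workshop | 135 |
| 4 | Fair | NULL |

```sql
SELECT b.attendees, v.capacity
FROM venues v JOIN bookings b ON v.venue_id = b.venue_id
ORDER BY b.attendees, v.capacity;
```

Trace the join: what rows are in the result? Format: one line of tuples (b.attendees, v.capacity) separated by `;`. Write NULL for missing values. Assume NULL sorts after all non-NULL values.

INNER JOIN keeps only pairs where the ON condition holds.
Matching on v.venue_id = b.venue_id. A NULL in a compared column never satisfies the condition.
Matched pairs: 7.

(29, 120); (29, NULL); (144, 50); (164, 300); (164, 300); (NULL, 300); (NULL, 300)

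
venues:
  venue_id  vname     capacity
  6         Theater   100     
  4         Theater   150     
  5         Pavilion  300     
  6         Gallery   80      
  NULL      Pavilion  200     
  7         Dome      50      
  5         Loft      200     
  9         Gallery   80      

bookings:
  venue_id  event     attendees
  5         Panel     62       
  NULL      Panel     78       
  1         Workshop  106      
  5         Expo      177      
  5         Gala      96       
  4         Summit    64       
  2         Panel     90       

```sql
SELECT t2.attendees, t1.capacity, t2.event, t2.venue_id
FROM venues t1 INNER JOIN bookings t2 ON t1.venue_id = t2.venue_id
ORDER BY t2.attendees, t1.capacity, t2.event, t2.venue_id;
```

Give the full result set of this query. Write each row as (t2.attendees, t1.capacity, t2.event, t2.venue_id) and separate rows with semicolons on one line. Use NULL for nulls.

(62, 200, Panel, 5); (62, 300, Panel, 5); (64, 150, Summit, 4); (96, 200, Gala, 5); (96, 300, Gala, 5); (177, 200, Expo, 5); (177, 300, Expo, 5)

INNER JOIN keeps only pairs where the ON condition holds.
Matching on t1.venue_id = t2.venue_id. A NULL in a compared column never satisfies the condition.
Matched pairs: 7.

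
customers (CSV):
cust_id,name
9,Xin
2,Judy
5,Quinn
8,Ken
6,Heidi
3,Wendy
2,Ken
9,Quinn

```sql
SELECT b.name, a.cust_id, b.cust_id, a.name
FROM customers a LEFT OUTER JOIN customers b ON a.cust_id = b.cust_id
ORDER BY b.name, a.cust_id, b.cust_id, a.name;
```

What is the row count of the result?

12

LEFT JOIN keeps every row from `customers a`; unmatched rows get NULL for `customers b`'s columns.
Matching on a.cust_id = b.cust_id.
Matched pairs: 12; unmatched a rows kept: 0.
Total: 12 rows.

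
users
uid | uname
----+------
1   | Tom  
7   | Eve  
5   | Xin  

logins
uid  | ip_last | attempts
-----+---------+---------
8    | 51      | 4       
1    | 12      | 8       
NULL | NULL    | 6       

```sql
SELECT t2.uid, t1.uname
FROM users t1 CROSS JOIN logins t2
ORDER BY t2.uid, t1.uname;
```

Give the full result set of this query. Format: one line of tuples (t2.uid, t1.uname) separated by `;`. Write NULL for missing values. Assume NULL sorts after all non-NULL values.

CROSS JOIN pairs every row of `users` with every row of `logins`: 3 × 3 = 9 rows.

(1, Eve); (1, Tom); (1, Xin); (8, Eve); (8, Tom); (8, Xin); (NULL, Eve); (NULL, Tom); (NULL, Xin)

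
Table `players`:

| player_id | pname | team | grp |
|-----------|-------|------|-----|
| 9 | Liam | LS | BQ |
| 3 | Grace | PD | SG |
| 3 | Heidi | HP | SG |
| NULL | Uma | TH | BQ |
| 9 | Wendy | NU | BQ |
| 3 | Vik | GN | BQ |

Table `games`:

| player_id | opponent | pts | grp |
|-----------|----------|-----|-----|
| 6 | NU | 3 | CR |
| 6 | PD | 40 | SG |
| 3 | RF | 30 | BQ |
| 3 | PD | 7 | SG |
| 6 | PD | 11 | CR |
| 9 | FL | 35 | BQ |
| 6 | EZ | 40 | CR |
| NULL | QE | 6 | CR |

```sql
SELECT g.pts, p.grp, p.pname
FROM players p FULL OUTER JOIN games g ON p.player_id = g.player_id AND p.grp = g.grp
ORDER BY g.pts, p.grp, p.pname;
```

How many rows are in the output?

FULL OUTER JOIN keeps every row from both sides; unmatched rows get NULL for the other side's columns.
Matching on p.player_id = g.player_id AND p.grp = g.grp. A NULL in a compared column never satisfies the condition.
- player_id=9, grp=BQ: 1 matching g row(s), so 1 row(s) emitted.
- player_id=3, grp=SG: 1 matching g row(s), so 1 row(s) emitted.
- player_id=3, grp=SG: 1 matching g row(s), so 1 row(s) emitted.
- player_id=NULL, grp=BQ: no g row matches, row kept with g columns NULL.
- player_id=9, grp=BQ: 1 matching g row(s), so 1 row(s) emitted.
- player_id=3, grp=BQ: 1 matching g row(s), so 1 row(s) emitted.
- 5 g row(s) had no p match → kept, p columns NULL.
Total: 5 matched + 6 padded = 11 rows.

11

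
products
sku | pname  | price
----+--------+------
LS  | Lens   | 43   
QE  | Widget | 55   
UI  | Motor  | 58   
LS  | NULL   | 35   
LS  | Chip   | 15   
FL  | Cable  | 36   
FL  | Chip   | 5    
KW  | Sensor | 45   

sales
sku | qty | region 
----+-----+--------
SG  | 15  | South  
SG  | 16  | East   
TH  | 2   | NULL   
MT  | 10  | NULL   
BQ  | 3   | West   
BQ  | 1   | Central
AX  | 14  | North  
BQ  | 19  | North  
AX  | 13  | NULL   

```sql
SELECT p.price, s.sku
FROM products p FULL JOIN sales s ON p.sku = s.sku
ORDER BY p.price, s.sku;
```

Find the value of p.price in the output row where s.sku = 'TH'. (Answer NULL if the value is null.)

FULL OUTER JOIN keeps every row from both sides; unmatched rows get NULL for the other side's columns.
Matching on p.sku = s.sku.
Matched pairs: 0; unmatched p rows kept: 8; unmatched s rows kept: 9.

NULL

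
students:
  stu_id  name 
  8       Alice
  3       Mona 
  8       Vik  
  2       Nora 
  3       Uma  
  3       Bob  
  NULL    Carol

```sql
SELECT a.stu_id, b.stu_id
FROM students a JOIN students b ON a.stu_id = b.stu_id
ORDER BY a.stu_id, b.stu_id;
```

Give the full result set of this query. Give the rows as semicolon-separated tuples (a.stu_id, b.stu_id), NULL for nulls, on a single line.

INNER JOIN keeps only pairs where the ON condition holds.
Matching on a.stu_id = b.stu_id. A NULL in a compared column never satisfies the condition.
Matched pairs: 14.

(2, 2); (3, 3); (3, 3); (3, 3); (3, 3); (3, 3); (3, 3); (3, 3); (3, 3); (3, 3); (8, 8); (8, 8); (8, 8); (8, 8)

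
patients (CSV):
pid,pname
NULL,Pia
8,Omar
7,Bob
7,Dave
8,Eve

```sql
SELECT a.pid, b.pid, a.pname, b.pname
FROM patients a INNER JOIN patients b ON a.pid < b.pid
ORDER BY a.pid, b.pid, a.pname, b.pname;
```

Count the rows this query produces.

4

INNER JOIN keeps only pairs where the ON condition holds.
Matching on a.pid < b.pid. A NULL in a compared column never satisfies the condition.
Matched pairs: 4.
Total: 4 rows.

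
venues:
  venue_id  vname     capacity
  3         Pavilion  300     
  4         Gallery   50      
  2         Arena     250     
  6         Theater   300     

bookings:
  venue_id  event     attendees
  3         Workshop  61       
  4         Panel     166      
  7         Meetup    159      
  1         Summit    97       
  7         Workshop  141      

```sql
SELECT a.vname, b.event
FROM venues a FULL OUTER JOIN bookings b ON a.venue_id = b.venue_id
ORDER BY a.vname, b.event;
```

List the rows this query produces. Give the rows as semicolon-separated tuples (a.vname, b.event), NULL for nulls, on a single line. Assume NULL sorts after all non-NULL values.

(Arena, NULL); (Gallery, Panel); (Pavilion, Workshop); (Theater, NULL); (NULL, Meetup); (NULL, Summit); (NULL, Workshop)

FULL OUTER JOIN keeps every row from both sides; unmatched rows get NULL for the other side's columns.
Matching on a.venue_id = b.venue_id.
- a row (venue_id=3): matches 1 b row(s) → 1 output row(s).
- a row (venue_id=4): matches 1 b row(s) → 1 output row(s).
- a row (venue_id=2): no match → kept, b columns NULL.
- a row (venue_id=6): no match → kept, b columns NULL.
- 3 row(s) from b found no a partner → padded with NULL.
After projecting and ordering:
a.vname | b.event
Arena | NULL
Gallery | Panel
Pavilion | Workshop
Theater | NULL
NULL | Meetup
NULL | Summit
NULL | Workshop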